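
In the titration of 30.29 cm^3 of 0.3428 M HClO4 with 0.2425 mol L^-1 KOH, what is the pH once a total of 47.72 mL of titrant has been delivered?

12.18

n(acid) = 0.3428 x 0.03029 = 0.01038 mol; n(KOH) added = 0.2425 x 0.04772 = 0.01157 mol.
Base is in excess by 0.01157 - 0.01038 = 0.001189 mol in a total volume of 0.07801 L.
[OH^-] = 0.001189/0.07801 = 0.01524 M, so pOH = 1.82 and pH = 14.00 - 1.82 = 12.18.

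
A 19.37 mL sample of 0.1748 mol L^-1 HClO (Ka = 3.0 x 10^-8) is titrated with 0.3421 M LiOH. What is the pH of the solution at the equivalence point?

10.29

n(HClO) = 0.1748 x 0.01937 = 0.003386 mol; V(LiOH) at equivalence = 0.003386/0.3421 = 0.009897 L.
At equivalence all the acid is converted to ClO-; total volume = 0.01937 + 0.009897 = 0.02927 L, so [ClO-] = 0.003386/0.02927 = 0.1157 M.
Kb = Kw/Ka = 1.0e-14 / 3.0 x 10^-8 = 3.33e-7.
[OH^-] = sqrt(Kb x [ClO-]) = sqrt(3.33e-7 x 0.1157) = 0.000196 M.
pOH = 3.71, so pH = 14.00 - 3.71 = 10.29.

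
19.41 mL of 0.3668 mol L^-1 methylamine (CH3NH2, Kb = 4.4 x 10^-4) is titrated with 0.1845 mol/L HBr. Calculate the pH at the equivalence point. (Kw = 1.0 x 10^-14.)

n(CH3NH2) = 0.3668 x 0.01941 = 0.007120 mol; V(HBr) at equivalence = 0.007120/0.1845 = 0.03859 L.
At equivalence the base is fully converted to CH3NH3+; total volume = 0.05800 L, so [CH3NH3+] = 0.007120/0.05800 = 0.1228 M.
Ka(CH3NH3+) = Kw/Kb = 1.0e-14 / 4.4 x 10^-4 = 2.27e-11.
[H^+] = sqrt(Ka x [CH3NH3+]) = sqrt(2.27e-11 x 0.1228) = 1.67e-6 M.
pH = -log(1.67e-6) = 5.78.

5.78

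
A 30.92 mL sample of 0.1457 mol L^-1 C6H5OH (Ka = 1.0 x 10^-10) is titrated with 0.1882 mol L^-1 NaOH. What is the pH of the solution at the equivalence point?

n(C6H5OH) = 0.1457 x 0.03092 = 0.004505 mol; V(NaOH) at equivalence = 0.004505/0.1882 = 0.02394 L.
At equivalence all the acid is converted to C6H5O-; total volume = 0.03092 + 0.02394 = 0.05486 L, so [C6H5O-] = 0.004505/0.05486 = 0.08212 M.
Kb = Kw/Ka = 1.0e-14 / 1.0 x 10^-10 = 0.000100.
[OH^-] = sqrt(Kb x [C6H5O-]) = sqrt(0.000100 x 0.08212) = 0.00287 M.
pOH = 2.54, so pH = 14.00 - 2.54 = 11.46.

11.46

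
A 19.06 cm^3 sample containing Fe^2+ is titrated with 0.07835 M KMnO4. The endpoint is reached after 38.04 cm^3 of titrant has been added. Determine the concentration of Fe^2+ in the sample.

0.782 M

n(KMnO4) = 0.07835 x 0.03804 = 0.002980 mol.
From the balanced equation, 1 mol KMnO4 reacts with 5 mol Fe^2+, so n(Fe^2+) = 0.002980 x 5/1 = 0.01490 mol.
[Fe^2+] = 0.01490 / 0.01906 L = 0.782 M.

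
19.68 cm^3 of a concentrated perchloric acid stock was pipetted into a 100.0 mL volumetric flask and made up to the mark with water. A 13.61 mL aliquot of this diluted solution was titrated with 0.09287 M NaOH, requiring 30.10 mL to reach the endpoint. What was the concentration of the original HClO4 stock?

1.04 M

n(NaOH) = 0.09287 x 0.03010 = 0.002795 mol.
n(HClO4) in the aliquot = 0.002795 mol.
[diluted HClO4] = 0.002795 / 0.01361 = 0.2054 M.
Dilution factor = 100.0/19.68 = 5.081, so [stock] = 0.2054 x 5.081 = 1.04 M.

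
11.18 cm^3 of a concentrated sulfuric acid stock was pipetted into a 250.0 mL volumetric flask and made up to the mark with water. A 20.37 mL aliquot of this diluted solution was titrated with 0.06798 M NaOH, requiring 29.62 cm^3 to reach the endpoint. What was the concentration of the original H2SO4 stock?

1.11 M

n(NaOH) = 0.06798 x 0.02962 = 0.002014 mol.
n(H2SO4) in the aliquot = 0.002014 x 1/2 = 0.001007 mol.
[diluted H2SO4] = 0.001007 / 0.02037 = 0.04942 M.
Dilution factor = 250.0/11.18 = 22.36, so [stock] = 0.04942 x 22.36 = 1.11 M.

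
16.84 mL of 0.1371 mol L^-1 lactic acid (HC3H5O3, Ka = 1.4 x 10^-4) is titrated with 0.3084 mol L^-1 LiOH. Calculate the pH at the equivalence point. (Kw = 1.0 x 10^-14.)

8.42

n(HC3H5O3) = 0.1371 x 0.01684 = 0.002309 mol; V(LiOH) at equivalence = 0.002309/0.3084 = 0.007486 L.
At equivalence all the acid is converted to C3H5O3-; total volume = 0.01684 + 0.007486 = 0.02433 L, so [C3H5O3-] = 0.002309/0.02433 = 0.09491 M.
Kb = Kw/Ka = 1.0e-14 / 1.4 x 10^-4 = 7.14e-11.
[OH^-] = sqrt(Kb x [C3H5O3-]) = sqrt(7.14e-11 x 0.09491) = 2.60e-6 M.
pOH = 5.58, so pH = 14.00 - 5.58 = 8.42.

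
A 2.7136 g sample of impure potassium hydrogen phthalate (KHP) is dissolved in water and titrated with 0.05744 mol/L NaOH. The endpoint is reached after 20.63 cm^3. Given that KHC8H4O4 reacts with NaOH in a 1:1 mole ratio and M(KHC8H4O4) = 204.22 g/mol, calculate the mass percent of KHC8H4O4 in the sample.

8.92%

n(NaOH) = 0.05744 x 0.02063 = 0.001185 mol.
n(KHC8H4O4) = 0.001185 / 1 = 0.001185 mol.
mass of KHC8H4O4 = 0.001185 x 204.22 = 0.2420 g.
% purity = 0.2420 / 2.7136 x 100 = 8.92%.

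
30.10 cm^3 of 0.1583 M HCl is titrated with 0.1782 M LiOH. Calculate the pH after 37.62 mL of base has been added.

n(acid) = 0.1583 x 0.03010 = 0.004765 mol; n(LiOH) added = 0.1782 x 0.03762 = 0.006704 mol.
Base is in excess by 0.006704 - 0.004765 = 0.001939 mol in a total volume of 0.06772 L.
[OH^-] = 0.001939/0.06772 = 0.02863 M, so pOH = 1.54 and pH = 14.00 - 1.54 = 12.46.

12.46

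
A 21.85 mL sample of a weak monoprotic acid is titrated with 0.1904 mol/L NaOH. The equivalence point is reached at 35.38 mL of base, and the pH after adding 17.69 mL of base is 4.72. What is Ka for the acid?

17.69 mL is half of the equivalence volume, so this is the half-equivalence point where [HA] = [A^-].
At half-equivalence pH = pKa, so pKa = 4.72.
Ka = 10^(-4.72) = 1.9 x 10^-5.

1.9 x 10^-5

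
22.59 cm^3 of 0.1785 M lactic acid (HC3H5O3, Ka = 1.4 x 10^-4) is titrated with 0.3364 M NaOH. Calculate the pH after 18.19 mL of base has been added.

n(acid) = 0.1785 x 0.02259 = 0.004032 mol; n(NaOH) added = 0.3364 x 0.01819 = 0.006119 mol.
Base is in excess by 0.006119 - 0.004032 = 0.002087 mol in a total volume of 0.04078 L.
[OH^-] = 0.002087/0.04078 = 0.05117 M, so pOH = 1.29 and pH = 14.00 - 1.29 = 12.71.

12.71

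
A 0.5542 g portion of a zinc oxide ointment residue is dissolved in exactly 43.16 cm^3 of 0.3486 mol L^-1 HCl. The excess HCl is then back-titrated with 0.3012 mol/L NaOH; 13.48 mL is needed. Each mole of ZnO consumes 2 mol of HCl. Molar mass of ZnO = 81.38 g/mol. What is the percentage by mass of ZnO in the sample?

Total n(HCl) added = 0.3486 x 0.04316 = 0.01505 mol.
n(NaOH) used = 0.3012 x 0.01348 = 0.004060 mol, which equals the excess n(HCl).
So n(HCl) consumed by the sample = 0.01505 - 0.004060 = 0.01099 mol.
n(ZnO) = 0.01099 / 2 = 0.005493 mol.
mass ZnO = 0.005493 x 81.38 = 0.4470 g, so %ZnO = 0.4470/0.5542 x 100 = 80.7%.

80.7%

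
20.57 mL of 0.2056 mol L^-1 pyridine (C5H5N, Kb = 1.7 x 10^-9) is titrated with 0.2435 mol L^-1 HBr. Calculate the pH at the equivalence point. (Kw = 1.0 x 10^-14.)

3.09

n(C5H5N) = 0.2056 x 0.02057 = 0.004229 mol; V(HBr) at equivalence = 0.004229/0.2435 = 0.01737 L.
At equivalence the base is fully converted to C5H5NH+; total volume = 0.03794 L, so [C5H5NH+] = 0.004229/0.03794 = 0.1115 M.
Ka(C5H5NH+) = Kw/Kb = 1.0e-14 / 1.7 x 10^-9 = 5.88e-6.
[H^+] = sqrt(Ka x [C5H5NH+]) = sqrt(5.88e-6 x 0.1115) = 0.000810 M.
pH = -log(0.000810) = 3.09.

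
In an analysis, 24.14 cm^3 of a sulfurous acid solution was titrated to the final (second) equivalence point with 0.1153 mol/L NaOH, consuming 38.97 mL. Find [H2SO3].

0.0931 M

n(NaOH) = 0.1153 x 0.03897 = 0.004493 mol.
At the final (second) equivalence point, 2 mol OH^- react per mol H2SO3, so n(H2SO3) = 0.004493 / 2 = 0.002247 mol.
[H2SO3] = 0.002247 / 0.02414 L = 0.0931 M.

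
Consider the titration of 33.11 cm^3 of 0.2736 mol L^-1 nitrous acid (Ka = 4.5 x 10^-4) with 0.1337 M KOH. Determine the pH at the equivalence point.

8.15

n(HNO2) = 0.2736 x 0.03311 = 0.009059 mol; V(KOH) at equivalence = 0.009059/0.1337 = 0.06776 L.
At equivalence all the acid is converted to NO2-; total volume = 0.03311 + 0.06776 = 0.1009 L, so [NO2-] = 0.009059/0.1009 = 0.08981 M.
Kb = Kw/Ka = 1.0e-14 / 4.5 x 10^-4 = 2.22e-11.
[OH^-] = sqrt(Kb x [NO2-]) = sqrt(2.22e-11 x 0.08981) = 1.41e-6 M.
pOH = 5.85, so pH = 14.00 - 5.85 = 8.15.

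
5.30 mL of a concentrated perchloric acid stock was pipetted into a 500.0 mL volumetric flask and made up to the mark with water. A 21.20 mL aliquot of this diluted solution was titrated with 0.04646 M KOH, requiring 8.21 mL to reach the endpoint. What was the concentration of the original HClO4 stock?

1.70 M

n(KOH) = 0.04646 x 0.008210 = 0.0003814 mol.
n(HClO4) in the aliquot = 0.0003814 mol.
[diluted HClO4] = 0.0003814 / 0.02120 = 0.01799 M.
Dilution factor = 500.0/5.300 = 94.34, so [stock] = 0.01799 x 94.34 = 1.70 M.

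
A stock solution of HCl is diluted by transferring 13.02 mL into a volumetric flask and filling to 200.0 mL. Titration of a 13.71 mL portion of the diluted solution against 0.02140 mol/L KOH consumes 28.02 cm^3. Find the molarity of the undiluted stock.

0.672 M

n(KOH) = 0.02140 x 0.02802 = 0.0005996 mol.
n(HCl) in the aliquot = 0.0005996 mol.
[diluted HCl] = 0.0005996 / 0.01371 = 0.04374 M.
Dilution factor = 200.0/13.02 = 15.36, so [stock] = 0.04374 x 15.36 = 0.672 M.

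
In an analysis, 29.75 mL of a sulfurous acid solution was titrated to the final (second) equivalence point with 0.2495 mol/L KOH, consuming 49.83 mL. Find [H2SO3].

0.209 M

n(KOH) = 0.2495 x 0.04983 = 0.01243 mol.
At the final (second) equivalence point, 2 mol OH^- react per mol H2SO3, so n(H2SO3) = 0.01243 / 2 = 0.006216 mol.
[H2SO3] = 0.006216 / 0.02975 L = 0.209 M.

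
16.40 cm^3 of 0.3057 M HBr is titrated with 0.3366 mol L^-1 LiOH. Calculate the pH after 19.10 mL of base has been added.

12.60

n(acid) = 0.3057 x 0.01640 = 0.005013 mol; n(LiOH) added = 0.3366 x 0.01910 = 0.006429 mol.
Base is in excess by 0.006429 - 0.005013 = 0.001416 mol in a total volume of 0.03550 L.
[OH^-] = 0.001416/0.03550 = 0.03988 M, so pOH = 1.40 and pH = 14.00 - 1.40 = 12.60.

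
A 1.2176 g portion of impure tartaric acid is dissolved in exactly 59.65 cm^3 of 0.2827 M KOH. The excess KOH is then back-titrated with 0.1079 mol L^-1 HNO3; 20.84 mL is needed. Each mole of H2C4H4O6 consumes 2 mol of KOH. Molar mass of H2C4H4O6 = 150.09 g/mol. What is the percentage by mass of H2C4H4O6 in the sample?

90.1%

Total n(KOH) added = 0.2827 x 0.05965 = 0.01686 mol.
n(HNO3) used = 0.1079 x 0.02084 = 0.002249 mol, which equals the excess n(KOH).
So n(KOH) consumed by the sample = 0.01686 - 0.002249 = 0.01461 mol.
n(H2C4H4O6) = 0.01461 / 2 = 0.007307 mol.
mass H2C4H4O6 = 0.007307 x 150.09 = 1.097 g, so %H2C4H4O6 = 1.097/1.2176 x 100 = 90.1%.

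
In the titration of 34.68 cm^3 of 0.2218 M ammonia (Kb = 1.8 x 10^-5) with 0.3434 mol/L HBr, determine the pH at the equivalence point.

n(NH3) = 0.2218 x 0.03468 = 0.007692 mol; V(HBr) at equivalence = 0.007692/0.3434 = 0.02240 L.
At equivalence the base is fully converted to NH4+; total volume = 0.05708 L, so [NH4+] = 0.007692/0.05708 = 0.1348 M.
Ka(NH4+) = Kw/Kb = 1.0e-14 / 1.8 x 10^-5 = 5.56e-10.
[H^+] = sqrt(Ka x [NH4+]) = sqrt(5.56e-10 x 0.1348) = 8.65e-6 M.
pH = -log(8.65e-6) = 5.06.

5.06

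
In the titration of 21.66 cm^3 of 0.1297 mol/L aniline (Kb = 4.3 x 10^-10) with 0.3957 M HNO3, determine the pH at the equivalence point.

n(C6H5NH2) = 0.1297 x 0.02166 = 0.002809 mol; V(HNO3) at equivalence = 0.002809/0.3957 = 0.007100 L.
At equivalence the base is fully converted to C6H5NH3+; total volume = 0.02876 L, so [C6H5NH3+] = 0.002809/0.02876 = 0.09768 M.
Ka(C6H5NH3+) = Kw/Kb = 1.0e-14 / 4.3 x 10^-10 = 2.33e-5.
[H^+] = sqrt(Ka x [C6H5NH3+]) = sqrt(2.33e-5 x 0.09768) = 0.00151 M.
pH = -log(0.00151) = 2.82.

2.82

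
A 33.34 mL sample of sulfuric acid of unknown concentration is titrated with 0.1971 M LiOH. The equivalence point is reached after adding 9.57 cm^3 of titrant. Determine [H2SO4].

n(LiOH) delivered = 0.1971 x 0.009570 = 0.001886 mol.
The reaction is 1 H2SO4 + 2 LiOH, so n(H2SO4) = 0.001886 x 1/2 = 0.0009431 mol.
[H2SO4] = 0.0009431 mol / 0.03334 L = 0.0283 M.

0.0283 M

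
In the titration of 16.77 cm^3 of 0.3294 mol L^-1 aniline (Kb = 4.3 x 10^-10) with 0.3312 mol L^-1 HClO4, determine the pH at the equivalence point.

n(C6H5NH2) = 0.3294 x 0.01677 = 0.005524 mol; V(HClO4) at equivalence = 0.005524/0.3312 = 0.01668 L.
At equivalence the base is fully converted to C6H5NH3+; total volume = 0.03345 L, so [C6H5NH3+] = 0.005524/0.03345 = 0.1651 M.
Ka(C6H5NH3+) = Kw/Kb = 1.0e-14 / 4.3 x 10^-10 = 2.33e-5.
[H^+] = sqrt(Ka x [C6H5NH3+]) = sqrt(2.33e-5 x 0.1651) = 0.00196 M.
pH = -log(0.00196) = 2.71.

2.71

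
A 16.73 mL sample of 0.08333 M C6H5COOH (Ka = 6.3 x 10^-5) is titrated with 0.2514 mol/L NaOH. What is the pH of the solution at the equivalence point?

n(C6H5COOH) = 0.08333 x 0.01673 = 0.001394 mol; V(NaOH) at equivalence = 0.001394/0.2514 = 0.005545 L.
At equivalence all the acid is converted to C6H5COO-; total volume = 0.01673 + 0.005545 = 0.02228 L, so [C6H5COO-] = 0.001394/0.02228 = 0.06259 M.
Kb = Kw/Ka = 1.0e-14 / 6.3 x 10^-5 = 1.59e-10.
[OH^-] = sqrt(Kb x [C6H5COO-]) = sqrt(1.59e-10 x 0.06259) = 3.15e-6 M.
pOH = 5.50, so pH = 14.00 - 5.50 = 8.50.

8.50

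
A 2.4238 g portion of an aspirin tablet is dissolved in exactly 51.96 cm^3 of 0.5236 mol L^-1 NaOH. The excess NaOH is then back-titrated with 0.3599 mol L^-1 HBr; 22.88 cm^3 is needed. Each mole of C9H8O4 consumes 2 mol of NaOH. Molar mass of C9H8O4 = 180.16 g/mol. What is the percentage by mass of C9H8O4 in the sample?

70.5%

Total n(NaOH) added = 0.5236 x 0.05196 = 0.02721 mol.
n(HBr) used = 0.3599 x 0.02288 = 0.008235 mol, which equals the excess n(NaOH).
So n(NaOH) consumed by the sample = 0.02721 - 0.008235 = 0.01897 mol.
n(C9H8O4) = 0.01897 / 2 = 0.009486 mol.
mass C9H8O4 = 0.009486 x 180.16 = 1.709 g, so %C9H8O4 = 1.709/2.4238 x 100 = 70.5%.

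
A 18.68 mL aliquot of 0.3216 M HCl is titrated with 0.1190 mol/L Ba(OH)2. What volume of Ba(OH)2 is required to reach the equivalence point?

25.2 mL

n(HCl) = 0.3216 mol/L x 0.01868 L = 0.006007 mol.
The neutralisation is 2 HCl : 1 Ba(OH)2, so n(Ba(OH)2) = 0.006007 x 1/2 = 0.003004 mol.
V(Ba(OH)2) = 0.003004 / 0.1190 = 0.02524 L = 25.2 mL.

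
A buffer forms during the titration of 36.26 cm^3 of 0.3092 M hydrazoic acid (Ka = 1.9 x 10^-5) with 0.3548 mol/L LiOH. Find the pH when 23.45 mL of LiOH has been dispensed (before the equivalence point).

5.18

Initial n(HN3) = 0.3092 x 0.03626 = 0.01121 mol.
n(LiOH) added = 0.3548 x 0.02345 = 0.008320 mol, converting that many moles of HN3 to N3-.
Remaining n(HN3) = 0.002892 mol; n(N3-) = 0.008320 mol.
By Henderson-Hasselbalch, pH = pKa + log([A^-]/[HA]) = 4.72 + log(0.008320/0.002892) = 4.72 + (+0.46) = 5.18.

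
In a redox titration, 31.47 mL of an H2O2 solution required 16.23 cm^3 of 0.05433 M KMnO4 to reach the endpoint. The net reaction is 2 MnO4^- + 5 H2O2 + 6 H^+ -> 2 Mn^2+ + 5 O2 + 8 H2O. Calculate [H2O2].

n(KMnO4) = 0.05433 x 0.01623 = 0.0008818 mol.
From the balanced equation, 2 mol KMnO4 reacts with 5 mol H2O2, so n(H2O2) = 0.0008818 x 5/2 = 0.002204 mol.
[H2O2] = 0.002204 / 0.03147 L = 0.0700 M.

0.0700 M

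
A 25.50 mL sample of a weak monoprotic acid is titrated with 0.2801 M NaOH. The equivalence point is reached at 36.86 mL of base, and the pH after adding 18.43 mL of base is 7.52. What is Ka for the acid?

3.0 x 10^-8

18.43 mL is half of the equivalence volume, so this is the half-equivalence point where [HA] = [A^-].
At half-equivalence pH = pKa, so pKa = 7.52.
Ka = 10^(-7.52) = 3.0 x 10^-8.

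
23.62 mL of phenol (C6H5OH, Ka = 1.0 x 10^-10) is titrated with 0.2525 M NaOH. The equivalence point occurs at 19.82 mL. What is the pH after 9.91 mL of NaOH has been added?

9.91 mL is exactly half the equivalence volume (19.82/2), i.e. the half-equivalence point.
There, n(HA) = n(A^-), so pH = pKa = -log(1.0 x 10^-10) = 10.00.

10.00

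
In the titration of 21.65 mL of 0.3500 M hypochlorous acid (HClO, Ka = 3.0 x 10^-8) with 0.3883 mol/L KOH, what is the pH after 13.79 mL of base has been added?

7.90

Initial n(HClO) = 0.3500 x 0.02165 = 0.007577 mol.
n(KOH) added = 0.3883 x 0.01379 = 0.005355 mol, converting that many moles of HClO to ClO-.
Remaining n(HClO) = 0.002223 mol; n(ClO-) = 0.005355 mol.
By Henderson-Hasselbalch, pH = pKa + log([A^-]/[HA]) = 7.52 + log(0.005355/0.002223) = 7.52 + (+0.38) = 7.90.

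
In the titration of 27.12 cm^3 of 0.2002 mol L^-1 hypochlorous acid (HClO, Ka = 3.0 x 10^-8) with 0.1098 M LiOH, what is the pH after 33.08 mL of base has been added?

Initial n(HClO) = 0.2002 x 0.02712 = 0.005429 mol.
n(LiOH) added = 0.1098 x 0.03308 = 0.003632 mol, converting that many moles of HClO to ClO-.
Remaining n(HClO) = 0.001797 mol; n(ClO-) = 0.003632 mol.
By Henderson-Hasselbalch, pH = pKa + log([A^-]/[HA]) = 7.52 + log(0.003632/0.001797) = 7.52 + (+0.31) = 7.83.

7.83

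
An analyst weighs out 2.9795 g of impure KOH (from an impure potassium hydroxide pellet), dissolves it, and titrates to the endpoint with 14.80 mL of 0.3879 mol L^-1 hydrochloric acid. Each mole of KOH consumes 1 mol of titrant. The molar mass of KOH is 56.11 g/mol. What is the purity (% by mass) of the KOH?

n(HCl) = 0.3879 x 0.01480 = 0.005741 mol.
n(KOH) = 0.005741 / 1 = 0.005741 mol.
mass of KOH = 0.005741 x 56.11 = 0.3221 g.
% purity = 0.3221 / 2.9795 x 100 = 10.8%.

10.8%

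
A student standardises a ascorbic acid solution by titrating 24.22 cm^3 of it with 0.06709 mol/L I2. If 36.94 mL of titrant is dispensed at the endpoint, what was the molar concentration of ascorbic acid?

n(I2) = 0.06709 x 0.03694 = 0.002478 mol.
From the balanced equation, 1 mol I2 reacts with 1 mol ascorbic acid, so n(ascorbic acid) = 0.002478 x 1/1 = 0.002478 mol.
[ascorbic acid] = 0.002478 / 0.02422 L = 0.102 M.

0.102 M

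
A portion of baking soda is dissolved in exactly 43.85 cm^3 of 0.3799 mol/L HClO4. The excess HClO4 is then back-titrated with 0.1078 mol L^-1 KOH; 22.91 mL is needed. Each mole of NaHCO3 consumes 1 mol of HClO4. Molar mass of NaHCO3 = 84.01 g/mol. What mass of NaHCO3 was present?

1.19 g

Total n(HClO4) added = 0.3799 x 0.04385 = 0.01666 mol.
n(KOH) used = 0.1078 x 0.02291 = 0.002470 mol, which equals the excess n(HClO4).
So n(HClO4) consumed by the sample = 0.01666 - 0.002470 = 0.01419 mol.
n(NaHCO3) = 0.01419 / 1 = 0.01419 mol.
mass = 0.01419 mol x 84.01 g/mol = 1.19 g.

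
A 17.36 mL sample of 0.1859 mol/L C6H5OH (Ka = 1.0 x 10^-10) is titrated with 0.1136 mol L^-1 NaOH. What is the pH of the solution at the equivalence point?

11.42

n(C6H5OH) = 0.1859 x 0.01736 = 0.003227 mol; V(NaOH) at equivalence = 0.003227/0.1136 = 0.02841 L.
At equivalence all the acid is converted to C6H5O-; total volume = 0.01736 + 0.02841 = 0.04577 L, so [C6H5O-] = 0.003227/0.04577 = 0.07051 M.
Kb = Kw/Ka = 1.0e-14 / 1.0 x 10^-10 = 0.000100.
[OH^-] = sqrt(Kb x [C6H5O-]) = sqrt(0.000100 x 0.07051) = 0.00266 M.
pOH = 2.58, so pH = 14.00 - 2.58 = 11.42.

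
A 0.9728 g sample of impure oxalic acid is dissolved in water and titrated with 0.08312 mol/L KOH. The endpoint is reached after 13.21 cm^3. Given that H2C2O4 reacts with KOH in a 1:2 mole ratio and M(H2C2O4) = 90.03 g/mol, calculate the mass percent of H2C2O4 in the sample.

n(KOH) = 0.08312 x 0.01321 = 0.001098 mol.
n(H2C2O4) = 0.001098 / 2 = 0.0005490 mol.
mass of H2C2O4 = 0.0005490 x 90.03 = 0.04943 g.
% purity = 0.04943 / 0.9728 x 100 = 5.08%.

5.08%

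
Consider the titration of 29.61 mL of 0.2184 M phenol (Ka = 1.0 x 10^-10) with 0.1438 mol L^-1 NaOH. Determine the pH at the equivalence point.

11.47

n(C6H5OH) = 0.2184 x 0.02961 = 0.006467 mol; V(NaOH) at equivalence = 0.006467/0.1438 = 0.04497 L.
At equivalence all the acid is converted to C6H5O-; total volume = 0.02961 + 0.04497 = 0.07458 L, so [C6H5O-] = 0.006467/0.07458 = 0.08671 M.
Kb = Kw/Ka = 1.0e-14 / 1.0 x 10^-10 = 0.000100.
[OH^-] = sqrt(Kb x [C6H5O-]) = sqrt(0.000100 x 0.08671) = 0.00294 M.
pOH = 2.53, so pH = 14.00 - 2.53 = 11.47.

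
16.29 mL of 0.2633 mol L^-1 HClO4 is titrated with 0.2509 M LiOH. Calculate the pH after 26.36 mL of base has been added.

12.74

n(acid) = 0.2633 x 0.01629 = 0.004289 mol; n(LiOH) added = 0.2509 x 0.02636 = 0.006614 mol.
Base is in excess by 0.006614 - 0.004289 = 0.002325 mol in a total volume of 0.04265 L.
[OH^-] = 0.002325/0.04265 = 0.05450 M, so pOH = 1.26 and pH = 14.00 - 1.26 = 12.74.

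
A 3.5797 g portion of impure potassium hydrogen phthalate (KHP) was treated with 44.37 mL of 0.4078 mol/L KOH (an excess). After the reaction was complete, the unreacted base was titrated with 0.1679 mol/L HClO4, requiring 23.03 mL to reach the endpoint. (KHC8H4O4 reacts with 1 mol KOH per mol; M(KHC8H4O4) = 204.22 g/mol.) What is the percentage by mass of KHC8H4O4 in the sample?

81.2%

Total n(KOH) added = 0.4078 x 0.04437 = 0.01809 mol.
n(HClO4) used = 0.1679 x 0.02303 = 0.003867 mol, which equals the excess n(KOH).
So n(KOH) consumed by the sample = 0.01809 - 0.003867 = 0.01423 mol.
n(KHC8H4O4) = 0.01423 / 1 = 0.01423 mol.
mass KHC8H4O4 = 0.01423 x 204.22 = 2.906 g, so %KHC8H4O4 = 2.906/3.5797 x 100 = 81.2%.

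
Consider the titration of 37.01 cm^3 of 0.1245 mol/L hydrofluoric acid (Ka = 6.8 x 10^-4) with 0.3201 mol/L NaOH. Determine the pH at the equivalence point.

n(HF) = 0.1245 x 0.03701 = 0.004608 mol; V(NaOH) at equivalence = 0.004608/0.3201 = 0.01439 L.
At equivalence all the acid is converted to F-; total volume = 0.03701 + 0.01439 = 0.05140 L, so [F-] = 0.004608/0.05140 = 0.08964 M.
Kb = Kw/Ka = 1.0e-14 / 6.8 x 10^-4 = 1.47e-11.
[OH^-] = sqrt(Kb x [F-]) = sqrt(1.47e-11 x 0.08964) = 1.15e-6 M.
pOH = 5.94, so pH = 14.00 - 5.94 = 8.06.

8.06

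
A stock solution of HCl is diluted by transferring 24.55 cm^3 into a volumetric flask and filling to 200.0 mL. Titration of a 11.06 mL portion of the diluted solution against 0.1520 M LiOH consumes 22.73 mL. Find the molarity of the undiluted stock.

n(LiOH) = 0.1520 x 0.02273 = 0.003455 mol.
n(HCl) in the aliquot = 0.003455 mol.
[diluted HCl] = 0.003455 / 0.01106 = 0.3124 M.
Dilution factor = 200.0/24.55 = 8.147, so [stock] = 0.3124 x 8.147 = 2.54 M.

2.54 M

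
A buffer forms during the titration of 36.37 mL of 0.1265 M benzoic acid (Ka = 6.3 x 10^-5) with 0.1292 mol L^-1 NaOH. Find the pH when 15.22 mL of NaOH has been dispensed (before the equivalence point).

Initial n(C6H5COOH) = 0.1265 x 0.03637 = 0.004601 mol.
n(NaOH) added = 0.1292 x 0.01522 = 0.001966 mol, converting that many moles of C6H5COOH to C6H5COO-.
Remaining n(C6H5COOH) = 0.002634 mol; n(C6H5COO-) = 0.001966 mol.
By Henderson-Hasselbalch, pH = pKa + log([A^-]/[HA]) = 4.20 + log(0.001966/0.002634) = 4.20 + (-0.13) = 4.07.

4.07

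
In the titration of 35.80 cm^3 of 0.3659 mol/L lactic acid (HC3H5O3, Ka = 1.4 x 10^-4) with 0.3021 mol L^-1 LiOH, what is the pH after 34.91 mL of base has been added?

Initial n(HC3H5O3) = 0.3659 x 0.03580 = 0.01310 mol.
n(LiOH) added = 0.3021 x 0.03491 = 0.01055 mol, converting that many moles of HC3H5O3 to C3H5O3-.
Remaining n(HC3H5O3) = 0.002553 mol; n(C3H5O3-) = 0.01055 mol.
By Henderson-Hasselbalch, pH = pKa + log([A^-]/[HA]) = 3.85 + log(0.01055/0.002553) = 3.85 + (+0.62) = 4.47.

4.47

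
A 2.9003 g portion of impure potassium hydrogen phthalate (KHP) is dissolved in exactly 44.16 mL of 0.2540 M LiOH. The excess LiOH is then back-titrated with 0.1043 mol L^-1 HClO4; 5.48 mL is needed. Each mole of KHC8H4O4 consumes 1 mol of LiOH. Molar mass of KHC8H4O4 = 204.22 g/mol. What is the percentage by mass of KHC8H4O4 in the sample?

75.0%

Total n(LiOH) added = 0.2540 x 0.04416 = 0.01122 mol.
n(HClO4) used = 0.1043 x 0.005480 = 0.0005716 mol, which equals the excess n(LiOH).
So n(LiOH) consumed by the sample = 0.01122 - 0.0005716 = 0.01065 mol.
n(KHC8H4O4) = 0.01065 / 1 = 0.01065 mol.
mass KHC8H4O4 = 0.01065 x 204.22 = 2.174 g, so %KHC8H4O4 = 2.174/2.9003 x 100 = 75.0%.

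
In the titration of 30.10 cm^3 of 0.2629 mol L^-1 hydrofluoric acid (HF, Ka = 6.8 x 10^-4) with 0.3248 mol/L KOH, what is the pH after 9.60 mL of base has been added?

Initial n(HF) = 0.2629 x 0.03010 = 0.007913 mol.
n(KOH) added = 0.3248 x 0.009600 = 0.003118 mol, converting that many moles of HF to F-.
Remaining n(HF) = 0.004795 mol; n(F-) = 0.003118 mol.
By Henderson-Hasselbalch, pH = pKa + log([A^-]/[HA]) = 3.17 + log(0.003118/0.004795) = 3.17 + (-0.19) = 2.98.

2.98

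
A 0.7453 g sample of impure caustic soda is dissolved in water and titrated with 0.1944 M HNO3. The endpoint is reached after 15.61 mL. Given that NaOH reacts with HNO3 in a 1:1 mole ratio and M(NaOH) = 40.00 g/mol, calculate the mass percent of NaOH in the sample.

n(HNO3) = 0.1944 x 0.01561 = 0.003035 mol.
n(NaOH) = 0.003035 / 1 = 0.003035 mol.
mass of NaOH = 0.003035 x 40.00 = 0.1214 g.
% purity = 0.1214 / 0.7453 x 100 = 16.3%.

16.3%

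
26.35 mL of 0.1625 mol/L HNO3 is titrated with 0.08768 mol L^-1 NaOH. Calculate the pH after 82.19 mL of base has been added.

12.43

n(acid) = 0.1625 x 0.02635 = 0.004282 mol; n(NaOH) added = 0.08768 x 0.08219 = 0.007206 mol.
Base is in excess by 0.007206 - 0.004282 = 0.002925 mol in a total volume of 0.1085 L.
[OH^-] = 0.002925/0.1085 = 0.02694 M, so pOH = 1.57 and pH = 14.00 - 1.57 = 12.43.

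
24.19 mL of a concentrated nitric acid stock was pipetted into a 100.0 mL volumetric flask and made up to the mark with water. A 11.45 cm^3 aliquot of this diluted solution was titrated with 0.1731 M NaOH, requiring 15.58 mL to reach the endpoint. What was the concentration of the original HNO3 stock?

0.974 M

n(NaOH) = 0.1731 x 0.01558 = 0.002697 mol.
n(HNO3) in the aliquot = 0.002697 mol.
[diluted HNO3] = 0.002697 / 0.01145 = 0.2355 M.
Dilution factor = 100.0/24.19 = 4.134, so [stock] = 0.2355 x 4.134 = 0.974 M.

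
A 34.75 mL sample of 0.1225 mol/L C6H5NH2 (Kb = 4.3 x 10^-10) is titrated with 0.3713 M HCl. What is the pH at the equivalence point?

2.83

n(C6H5NH2) = 0.1225 x 0.03475 = 0.004257 mol; V(HCl) at equivalence = 0.004257/0.3713 = 0.01146 L.
At equivalence the base is fully converted to C6H5NH3+; total volume = 0.04621 L, so [C6H5NH3+] = 0.004257/0.04621 = 0.09211 M.
Ka(C6H5NH3+) = Kw/Kb = 1.0e-14 / 4.3 x 10^-10 = 2.33e-5.
[H^+] = sqrt(Ka x [C6H5NH3+]) = sqrt(2.33e-5 x 0.09211) = 0.00146 M.
pH = -log(0.00146) = 2.83.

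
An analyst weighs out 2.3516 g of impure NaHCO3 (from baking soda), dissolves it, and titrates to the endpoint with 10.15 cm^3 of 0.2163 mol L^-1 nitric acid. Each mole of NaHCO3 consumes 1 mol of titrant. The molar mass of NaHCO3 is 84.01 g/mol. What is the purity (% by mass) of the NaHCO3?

7.84%

n(HNO3) = 0.2163 x 0.01015 = 0.002195 mol.
n(NaHCO3) = 0.002195 / 1 = 0.002195 mol.
mass of NaHCO3 = 0.002195 x 84.01 = 0.1844 g.
% purity = 0.1844 / 2.3516 x 100 = 7.84%.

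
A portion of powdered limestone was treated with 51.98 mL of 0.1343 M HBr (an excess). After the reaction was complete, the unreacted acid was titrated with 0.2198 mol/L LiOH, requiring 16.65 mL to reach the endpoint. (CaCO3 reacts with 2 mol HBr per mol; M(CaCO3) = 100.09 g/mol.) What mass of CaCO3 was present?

Total n(HBr) added = 0.1343 x 0.05198 = 0.006981 mol.
n(LiOH) used = 0.2198 x 0.01665 = 0.003660 mol, which equals the excess n(HBr).
So n(HBr) consumed by the sample = 0.006981 - 0.003660 = 0.003321 mol.
n(CaCO3) = 0.003321 / 2 = 0.001661 mol.
mass = 0.001661 mol x 100.09 g/mol = 0.166 g.

0.166 g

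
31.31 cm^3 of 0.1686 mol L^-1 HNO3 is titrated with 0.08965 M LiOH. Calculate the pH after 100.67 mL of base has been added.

12.45

n(acid) = 0.1686 x 0.03131 = 0.005279 mol; n(LiOH) added = 0.08965 x 0.1007 = 0.009025 mol.
Base is in excess by 0.009025 - 0.005279 = 0.003746 mol in a total volume of 0.1320 L.
[OH^-] = 0.003746/0.1320 = 0.02838 M, so pOH = 1.55 and pH = 14.00 - 1.55 = 12.45.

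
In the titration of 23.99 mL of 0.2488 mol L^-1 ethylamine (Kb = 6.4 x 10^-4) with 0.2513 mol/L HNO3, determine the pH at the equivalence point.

n(C2H5NH2) = 0.2488 x 0.02399 = 0.005969 mol; V(HNO3) at equivalence = 0.005969/0.2513 = 0.02375 L.
At equivalence the base is fully converted to C2H5NH3+; total volume = 0.04774 L, so [C2H5NH3+] = 0.005969/0.04774 = 0.1250 M.
Ka(C2H5NH3+) = Kw/Kb = 1.0e-14 / 6.4 x 10^-4 = 1.56e-11.
[H^+] = sqrt(Ka x [C2H5NH3+]) = sqrt(1.56e-11 x 0.1250) = 1.40e-6 M.
pH = -log(1.40e-6) = 5.85.

5.85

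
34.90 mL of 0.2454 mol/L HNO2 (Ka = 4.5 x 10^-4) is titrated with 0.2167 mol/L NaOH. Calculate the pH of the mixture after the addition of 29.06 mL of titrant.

3.79

Initial n(HNO2) = 0.2454 x 0.03490 = 0.008564 mol.
n(NaOH) added = 0.2167 x 0.02906 = 0.006297 mol, converting that many moles of HNO2 to NO2-.
Remaining n(HNO2) = 0.002267 mol; n(NO2-) = 0.006297 mol.
By Henderson-Hasselbalch, pH = pKa + log([A^-]/[HA]) = 3.35 + log(0.006297/0.002267) = 3.35 + (+0.44) = 3.79.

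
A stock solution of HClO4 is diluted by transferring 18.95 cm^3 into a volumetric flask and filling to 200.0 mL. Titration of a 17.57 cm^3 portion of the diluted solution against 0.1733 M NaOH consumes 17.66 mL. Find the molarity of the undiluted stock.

n(NaOH) = 0.1733 x 0.01766 = 0.003060 mol.
n(HClO4) in the aliquot = 0.003060 mol.
[diluted HClO4] = 0.003060 / 0.01757 = 0.1742 M.
Dilution factor = 200.0/18.95 = 10.55, so [stock] = 0.1742 x 10.55 = 1.84 M.

1.84 M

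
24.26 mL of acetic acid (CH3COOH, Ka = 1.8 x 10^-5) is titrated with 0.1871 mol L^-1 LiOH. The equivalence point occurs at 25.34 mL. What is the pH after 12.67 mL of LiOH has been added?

12.67 mL is exactly half the equivalence volume (25.34/2), i.e. the half-equivalence point.
There, n(HA) = n(A^-), so pH = pKa = -log(1.8 x 10^-5) = 4.74.

4.74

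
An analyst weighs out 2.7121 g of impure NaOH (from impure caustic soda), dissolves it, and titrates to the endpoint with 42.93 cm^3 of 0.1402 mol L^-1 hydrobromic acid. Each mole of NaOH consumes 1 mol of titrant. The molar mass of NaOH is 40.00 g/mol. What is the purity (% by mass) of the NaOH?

n(HBr) = 0.1402 x 0.04293 = 0.006019 mol.
n(NaOH) = 0.006019 / 1 = 0.006019 mol.
mass of NaOH = 0.006019 x 40.00 = 0.2408 g.
% purity = 0.2408 / 2.7121 x 100 = 8.88%.

8.88%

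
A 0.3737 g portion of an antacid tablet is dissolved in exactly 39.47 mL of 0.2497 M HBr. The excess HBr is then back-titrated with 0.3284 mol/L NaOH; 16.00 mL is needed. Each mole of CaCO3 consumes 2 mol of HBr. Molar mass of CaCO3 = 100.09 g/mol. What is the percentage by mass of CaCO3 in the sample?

Total n(HBr) added = 0.2497 x 0.03947 = 0.009856 mol.
n(NaOH) used = 0.3284 x 0.01600 = 0.005254 mol, which equals the excess n(HBr).
So n(HBr) consumed by the sample = 0.009856 - 0.005254 = 0.004601 mol.
n(CaCO3) = 0.004601 / 2 = 0.002301 mol.
mass CaCO3 = 0.002301 x 100.09 = 0.2303 g, so %CaCO3 = 0.2303/0.3737 x 100 = 61.6%.

61.6%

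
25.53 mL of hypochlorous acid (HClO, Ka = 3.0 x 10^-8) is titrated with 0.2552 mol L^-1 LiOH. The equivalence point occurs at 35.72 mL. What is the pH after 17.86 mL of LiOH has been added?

17.86 mL is exactly half the equivalence volume (35.72/2), i.e. the half-equivalence point.
There, n(HA) = n(A^-), so pH = pKa = -log(3.0 x 10^-8) = 7.52.

7.52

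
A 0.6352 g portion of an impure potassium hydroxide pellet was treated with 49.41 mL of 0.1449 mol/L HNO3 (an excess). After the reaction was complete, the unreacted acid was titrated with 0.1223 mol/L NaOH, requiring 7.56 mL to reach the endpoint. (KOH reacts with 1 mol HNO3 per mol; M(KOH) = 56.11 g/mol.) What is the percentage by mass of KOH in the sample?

55.1%

Total n(HNO3) added = 0.1449 x 0.04941 = 0.007160 mol.
n(NaOH) used = 0.1223 x 0.007560 = 0.0009246 mol, which equals the excess n(HNO3).
So n(HNO3) consumed by the sample = 0.007160 - 0.0009246 = 0.006235 mol.
n(KOH) = 0.006235 / 1 = 0.006235 mol.
mass KOH = 0.006235 x 56.11 = 0.3498 g, so %KOH = 0.3498/0.6352 x 100 = 55.1%.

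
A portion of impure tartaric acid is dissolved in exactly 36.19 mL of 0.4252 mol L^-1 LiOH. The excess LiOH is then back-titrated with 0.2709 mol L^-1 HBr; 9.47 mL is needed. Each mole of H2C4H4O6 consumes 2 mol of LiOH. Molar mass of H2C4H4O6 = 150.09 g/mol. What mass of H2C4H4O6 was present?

Total n(LiOH) added = 0.4252 x 0.03619 = 0.01539 mol.
n(HBr) used = 0.2709 x 0.009470 = 0.002565 mol, which equals the excess n(LiOH).
So n(LiOH) consumed by the sample = 0.01539 - 0.002565 = 0.01282 mol.
n(H2C4H4O6) = 0.01282 / 2 = 0.006411 mol.
mass = 0.006411 mol x 150.09 g/mol = 0.962 g.

0.962 g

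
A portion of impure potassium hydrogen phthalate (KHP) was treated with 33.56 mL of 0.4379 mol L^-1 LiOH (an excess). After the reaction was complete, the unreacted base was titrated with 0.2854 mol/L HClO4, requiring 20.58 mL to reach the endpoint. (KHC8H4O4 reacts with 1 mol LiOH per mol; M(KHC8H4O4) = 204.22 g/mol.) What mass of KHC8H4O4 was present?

1.80 g

Total n(LiOH) added = 0.4379 x 0.03356 = 0.01470 mol.
n(HClO4) used = 0.2854 x 0.02058 = 0.005874 mol, which equals the excess n(LiOH).
So n(LiOH) consumed by the sample = 0.01470 - 0.005874 = 0.008822 mol.
n(KHC8H4O4) = 0.008822 / 1 = 0.008822 mol.
mass = 0.008822 mol x 204.22 g/mol = 1.80 g.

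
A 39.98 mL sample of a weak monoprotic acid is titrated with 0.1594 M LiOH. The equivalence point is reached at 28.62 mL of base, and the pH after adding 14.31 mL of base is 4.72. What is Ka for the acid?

1.9 x 10^-5

14.31 mL is half of the equivalence volume, so this is the half-equivalence point where [HA] = [A^-].
At half-equivalence pH = pKa, so pKa = 4.72.
Ka = 10^(-4.72) = 1.9 x 10^-5.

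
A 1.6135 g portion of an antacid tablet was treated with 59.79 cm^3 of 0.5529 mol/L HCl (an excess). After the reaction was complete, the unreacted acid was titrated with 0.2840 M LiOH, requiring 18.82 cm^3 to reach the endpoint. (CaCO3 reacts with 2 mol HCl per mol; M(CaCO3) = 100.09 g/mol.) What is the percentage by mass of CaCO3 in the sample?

86.0%

Total n(HCl) added = 0.5529 x 0.05979 = 0.03306 mol.
n(LiOH) used = 0.2840 x 0.01882 = 0.005345 mol, which equals the excess n(HCl).
So n(HCl) consumed by the sample = 0.03306 - 0.005345 = 0.02771 mol.
n(CaCO3) = 0.02771 / 2 = 0.01386 mol.
mass CaCO3 = 0.01386 x 100.09 = 1.387 g, so %CaCO3 = 1.387/1.6135 x 100 = 86.0%.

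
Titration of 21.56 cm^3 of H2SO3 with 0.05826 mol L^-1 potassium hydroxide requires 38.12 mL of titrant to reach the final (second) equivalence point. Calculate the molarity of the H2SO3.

0.0515 M

n(KOH) = 0.05826 x 0.03812 = 0.002221 mol.
At the final (second) equivalence point, 2 mol OH^- react per mol H2SO3, so n(H2SO3) = 0.002221 / 2 = 0.001110 mol.
[H2SO3] = 0.001110 / 0.02156 L = 0.0515 M.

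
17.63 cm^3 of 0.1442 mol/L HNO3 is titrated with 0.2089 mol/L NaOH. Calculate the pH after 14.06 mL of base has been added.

n(acid) = 0.1442 x 0.01763 = 0.002542 mol; n(NaOH) added = 0.2089 x 0.01406 = 0.002937 mol.
Base is in excess by 0.002937 - 0.002542 = 0.0003949 mol in a total volume of 0.03169 L.
[OH^-] = 0.0003949/0.03169 = 0.01246 M, so pOH = 1.90 and pH = 14.00 - 1.90 = 12.10.

12.10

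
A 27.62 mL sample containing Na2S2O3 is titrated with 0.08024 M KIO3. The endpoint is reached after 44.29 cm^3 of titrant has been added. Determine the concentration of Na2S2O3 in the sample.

0.772 M

n(KIO3) = 0.08024 x 0.04429 = 0.003554 mol.
From the balanced equation, 1 mol KIO3 reacts with 6 mol Na2S2O3, so n(Na2S2O3) = 0.003554 x 6/1 = 0.02132 mol.
[Na2S2O3] = 0.02132 / 0.02762 L = 0.772 M.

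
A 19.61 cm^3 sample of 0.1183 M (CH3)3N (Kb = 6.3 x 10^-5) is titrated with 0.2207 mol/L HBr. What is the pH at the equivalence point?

n((CH3)3N) = 0.1183 x 0.01961 = 0.002320 mol; V(HBr) at equivalence = 0.002320/0.2207 = 0.01051 L.
At equivalence the base is fully converted to (CH3)3NH+; total volume = 0.03012 L, so [(CH3)3NH+] = 0.002320/0.03012 = 0.07702 M.
Ka((CH3)3NH+) = Kw/Kb = 1.0e-14 / 6.3 x 10^-5 = 1.59e-10.
[H^+] = sqrt(Ka x [(CH3)3NH+]) = sqrt(1.59e-10 x 0.07702) = 3.50e-6 M.
pH = -log(3.50e-6) = 5.46.

5.46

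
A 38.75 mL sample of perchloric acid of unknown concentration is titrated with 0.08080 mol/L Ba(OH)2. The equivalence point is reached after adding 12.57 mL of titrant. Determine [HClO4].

n(Ba(OH)2) delivered = 0.08080 x 0.01257 = 0.001016 mol.
The reaction is 2 HClO4 + 1 Ba(OH)2, so n(HClO4) = 0.001016 x 2/1 = 0.002031 mol.
[HClO4] = 0.002031 mol / 0.03875 L = 0.0524 M.

0.0524 M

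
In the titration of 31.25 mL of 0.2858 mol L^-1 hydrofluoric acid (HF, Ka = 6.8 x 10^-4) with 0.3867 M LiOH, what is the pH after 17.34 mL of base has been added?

Initial n(HF) = 0.2858 x 0.03125 = 0.008931 mol.
n(LiOH) added = 0.3867 x 0.01734 = 0.006705 mol, converting that many moles of HF to F-.
Remaining n(HF) = 0.002226 mol; n(F-) = 0.006705 mol.
By Henderson-Hasselbalch, pH = pKa + log([A^-]/[HA]) = 3.17 + log(0.006705/0.002226) = 3.17 + (+0.48) = 3.65.

3.65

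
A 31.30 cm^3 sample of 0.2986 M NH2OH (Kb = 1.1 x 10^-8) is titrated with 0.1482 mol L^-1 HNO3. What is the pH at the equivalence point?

3.52

n(NH2OH) = 0.2986 x 0.03130 = 0.009346 mol; V(HNO3) at equivalence = 0.009346/0.1482 = 0.06306 L.
At equivalence the base is fully converted to NH3OH+; total volume = 0.09436 L, so [NH3OH+] = 0.009346/0.09436 = 0.09904 M.
Ka(NH3OH+) = Kw/Kb = 1.0e-14 / 1.1 x 10^-8 = 9.09e-7.
[H^+] = sqrt(Ka x [NH3OH+]) = sqrt(9.09e-7 x 0.09904) = 0.000300 M.
pH = -log(0.000300) = 3.52.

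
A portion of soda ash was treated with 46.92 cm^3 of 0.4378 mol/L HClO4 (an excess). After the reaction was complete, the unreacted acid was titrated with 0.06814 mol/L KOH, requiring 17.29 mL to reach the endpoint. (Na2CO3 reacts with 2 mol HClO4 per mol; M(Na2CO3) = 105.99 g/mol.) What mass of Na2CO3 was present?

1.03 g

Total n(HClO4) added = 0.4378 x 0.04692 = 0.02054 mol.
n(KOH) used = 0.06814 x 0.01729 = 0.001178 mol, which equals the excess n(HClO4).
So n(HClO4) consumed by the sample = 0.02054 - 0.001178 = 0.01936 mol.
n(Na2CO3) = 0.01936 / 2 = 0.009682 mol.
mass = 0.009682 mol x 105.99 g/mol = 1.03 g.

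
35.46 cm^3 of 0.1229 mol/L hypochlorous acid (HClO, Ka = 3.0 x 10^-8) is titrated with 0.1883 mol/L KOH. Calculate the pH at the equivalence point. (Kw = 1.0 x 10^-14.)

n(HClO) = 0.1229 x 0.03546 = 0.004358 mol; V(KOH) at equivalence = 0.004358/0.1883 = 0.02314 L.
At equivalence all the acid is converted to ClO-; total volume = 0.03546 + 0.02314 = 0.05860 L, so [ClO-] = 0.004358/0.05860 = 0.07436 M.
Kb = Kw/Ka = 1.0e-14 / 3.0 x 10^-8 = 3.33e-7.
[OH^-] = sqrt(Kb x [ClO-]) = sqrt(3.33e-7 x 0.07436) = 0.000157 M.
pOH = 3.80, so pH = 14.00 - 3.80 = 10.20.

10.20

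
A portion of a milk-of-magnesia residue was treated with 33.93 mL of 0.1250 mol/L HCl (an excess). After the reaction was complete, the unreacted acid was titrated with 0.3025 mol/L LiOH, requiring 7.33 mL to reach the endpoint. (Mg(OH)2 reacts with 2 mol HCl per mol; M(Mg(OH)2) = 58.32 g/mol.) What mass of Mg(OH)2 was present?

0.0590 g

Total n(HCl) added = 0.1250 x 0.03393 = 0.004241 mol.
n(LiOH) used = 0.3025 x 0.007330 = 0.002217 mol, which equals the excess n(HCl).
So n(HCl) consumed by the sample = 0.004241 - 0.002217 = 0.002024 mol.
n(Mg(OH)2) = 0.002024 / 2 = 0.001012 mol.
mass = 0.001012 mol x 58.32 g/mol = 0.0590 g.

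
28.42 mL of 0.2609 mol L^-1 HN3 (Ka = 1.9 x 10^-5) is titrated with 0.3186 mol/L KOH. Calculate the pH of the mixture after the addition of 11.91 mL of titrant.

4.74

Initial n(HN3) = 0.2609 x 0.02842 = 0.007415 mol.
n(KOH) added = 0.3186 x 0.01191 = 0.003795 mol, converting that many moles of HN3 to N3-.
Remaining n(HN3) = 0.003620 mol; n(N3-) = 0.003795 mol.
By Henderson-Hasselbalch, pH = pKa + log([A^-]/[HA]) = 4.72 + log(0.003795/0.003620) = 4.72 + (+0.02) = 4.74.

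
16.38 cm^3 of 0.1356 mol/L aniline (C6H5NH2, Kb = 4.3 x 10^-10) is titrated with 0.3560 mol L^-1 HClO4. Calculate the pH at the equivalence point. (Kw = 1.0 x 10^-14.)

2.82

n(C6H5NH2) = 0.1356 x 0.01638 = 0.002221 mol; V(HClO4) at equivalence = 0.002221/0.3560 = 0.006239 L.
At equivalence the base is fully converted to C6H5NH3+; total volume = 0.02262 L, so [C6H5NH3+] = 0.002221/0.02262 = 0.09820 M.
Ka(C6H5NH3+) = Kw/Kb = 1.0e-14 / 4.3 x 10^-10 = 2.33e-5.
[H^+] = sqrt(Ka x [C6H5NH3+]) = sqrt(2.33e-5 x 0.09820) = 0.00151 M.
pH = -log(0.00151) = 2.82.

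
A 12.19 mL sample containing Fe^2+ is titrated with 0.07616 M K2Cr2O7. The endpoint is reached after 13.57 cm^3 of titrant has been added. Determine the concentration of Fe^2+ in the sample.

n(K2Cr2O7) = 0.07616 x 0.01357 = 0.001033 mol.
From the balanced equation, 1 mol K2Cr2O7 reacts with 6 mol Fe^2+, so n(Fe^2+) = 0.001033 x 6/1 = 0.006201 mol.
[Fe^2+] = 0.006201 / 0.01219 L = 0.509 M.

0.509 M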